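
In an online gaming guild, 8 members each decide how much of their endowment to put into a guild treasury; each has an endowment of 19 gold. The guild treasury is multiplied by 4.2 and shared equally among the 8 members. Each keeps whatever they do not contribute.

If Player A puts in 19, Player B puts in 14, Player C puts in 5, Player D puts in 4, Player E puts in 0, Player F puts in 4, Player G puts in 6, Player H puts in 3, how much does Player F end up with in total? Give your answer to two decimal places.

43.88 gold

Total contributed: 19 + 14 + 5 + 4 + 0 + 4 + 6 + 3 = 55.
Each receives 4.2 × 55 / 8 = 28.88 from the guild treasury.
Player F keeps 19 − 4 = 15, so Player F's payoff is 15 + 28.88 = 43.88.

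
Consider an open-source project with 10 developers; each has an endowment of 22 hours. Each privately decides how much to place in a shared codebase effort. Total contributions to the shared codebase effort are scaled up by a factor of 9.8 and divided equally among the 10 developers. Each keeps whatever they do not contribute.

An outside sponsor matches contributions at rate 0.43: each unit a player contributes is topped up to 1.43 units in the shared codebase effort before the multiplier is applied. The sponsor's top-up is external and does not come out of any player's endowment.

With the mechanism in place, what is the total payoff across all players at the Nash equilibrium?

The effective private return per unit is now 9.8 × 1.43 / 10 = 1.4014 > 1, so every player's dominant strategy flips to full contribution.
So the Nash equilibrium is full contribution by all 10; the group earns 9.8 × 1.43 × 220 = 3083.08.

3083.08 hours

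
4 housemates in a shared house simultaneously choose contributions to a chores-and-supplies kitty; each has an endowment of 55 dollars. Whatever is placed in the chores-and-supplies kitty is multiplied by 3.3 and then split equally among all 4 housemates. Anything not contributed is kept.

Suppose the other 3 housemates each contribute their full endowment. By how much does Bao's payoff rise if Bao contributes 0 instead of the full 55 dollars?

Switching from a contribution of 55 to 0 lets Bao keep an extra 55 dollars, but lowers the chores-and-supplies kitty by 55, which costs Bao their own share of that drop: 3.3/4 × 55 = 45.37.
Net gain = 55 − 45.37 = 9.63. The private return per contributed unit (0.8250) is below 1, so free-riding is indeed the best response regardless of what the others do.

9.63 dollars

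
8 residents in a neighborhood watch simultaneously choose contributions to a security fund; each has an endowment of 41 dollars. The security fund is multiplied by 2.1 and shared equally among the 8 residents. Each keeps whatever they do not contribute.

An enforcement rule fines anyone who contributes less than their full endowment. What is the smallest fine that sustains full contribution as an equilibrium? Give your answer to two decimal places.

30.24 dollars

Given the others contribute fully, the best deviation is to contribute 0 (any partial contribution still incurs the fine and gives up units whose private return 0.2625 is below 1).
Deviating from 41 to 0 saves 41 dollars but forfeits the deviator's share of the drop in the security fund: 2.1/8 × 41 = 10.76.
So the deviation gain is 41 − 10.76 = 30.24, and the fine must be at least 30.24 dollars to wipe it out.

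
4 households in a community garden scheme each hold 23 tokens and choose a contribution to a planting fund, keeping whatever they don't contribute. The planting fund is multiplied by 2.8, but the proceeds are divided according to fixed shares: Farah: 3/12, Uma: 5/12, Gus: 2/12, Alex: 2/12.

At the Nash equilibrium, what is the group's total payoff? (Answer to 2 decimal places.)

A player with share s gets back 2.8·s per unit contributed, so full contribution is dominant for anyone with s > 1/2.8 = 0.3571 and zero contribution is dominant for anyone below.
The only share above 0.3571 is Uma's 5/12, contributing 23; the remaining 3 contribute 0. Total contributed: 23.
The planting fund pays out 2.8 × 23 = 64.40 in total (split across the unequal shares, but the aggregate is all that matters for the group sum).
The 3 free-riders keep 23 each, adding 69. Group total = 69 + 64.40 = 133.40.

133.40 tokens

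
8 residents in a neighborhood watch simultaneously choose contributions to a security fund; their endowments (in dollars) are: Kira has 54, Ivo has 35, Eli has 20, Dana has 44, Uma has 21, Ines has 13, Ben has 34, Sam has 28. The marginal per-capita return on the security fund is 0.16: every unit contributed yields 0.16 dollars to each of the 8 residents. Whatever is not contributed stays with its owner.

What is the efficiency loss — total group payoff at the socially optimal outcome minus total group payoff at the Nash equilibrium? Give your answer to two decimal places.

The private return per contributed unit is 0.16 < 1 for everyone, so the Nash equilibrium is zero contribution and the group total is Σ E_j = 54 + 35 + 20 + 44 + 21 + 13 + 34 + 28 = 249.
Each contributed unit returns 1.280 to the group, so the social optimum is full contribution by everyone: group total = 1.280 × 249 = 318.72.
Efficiency loss = (1.280 − 1) × 249 = 69.72.

69.72 dollars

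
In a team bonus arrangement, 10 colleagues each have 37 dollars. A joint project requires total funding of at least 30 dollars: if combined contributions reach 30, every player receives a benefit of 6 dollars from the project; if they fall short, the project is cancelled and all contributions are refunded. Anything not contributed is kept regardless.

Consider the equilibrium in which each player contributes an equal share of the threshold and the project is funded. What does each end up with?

40 dollars

Equal share of the threshold: 30/10 = 3.
At this profile no one gains by cutting their contribution: any cut drops the total below 30, the project is cancelled, contributions are refunded, and the deviator ends with 37, which is less than 37 − 3 + 6 = 40. Contributing more than 3 just wastes the excess. So contributing exactly 3 is a best response.
Each player's payoff: 37 − 3 + 6 = 40.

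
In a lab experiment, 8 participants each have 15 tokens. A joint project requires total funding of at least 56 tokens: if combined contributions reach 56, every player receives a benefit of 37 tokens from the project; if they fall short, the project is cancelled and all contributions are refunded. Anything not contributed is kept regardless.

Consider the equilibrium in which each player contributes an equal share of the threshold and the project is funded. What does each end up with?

45 tokens

Equal share of the threshold: 56/8 = 7.
At this profile no one gains by cutting their contribution: any cut drops the total below 56, the project is cancelled, contributions are refunded, and the deviator ends with 15, which is less than 15 − 7 + 37 = 45. Contributing more than 7 just wastes the excess. So contributing exactly 7 is a best response.
Each player's payoff: 15 − 7 + 37 = 45.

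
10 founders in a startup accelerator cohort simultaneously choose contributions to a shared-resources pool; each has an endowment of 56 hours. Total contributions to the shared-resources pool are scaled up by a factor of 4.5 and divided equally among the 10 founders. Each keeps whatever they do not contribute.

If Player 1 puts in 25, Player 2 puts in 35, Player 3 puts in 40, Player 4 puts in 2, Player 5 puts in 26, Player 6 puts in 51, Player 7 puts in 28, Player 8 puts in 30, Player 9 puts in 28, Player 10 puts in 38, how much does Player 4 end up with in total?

Total contributed: 25 + 35 + 40 + 2 + 26 + 51 + 28 + 30 + 28 + 38 = 303.
Each receives 4.5 × 303 / 10 = 136.35 from the shared-resources pool.
Player 4 keeps 56 − 2 = 54, so Player 4's payoff is 54 + 136.35 = 190.35.

190.35 hours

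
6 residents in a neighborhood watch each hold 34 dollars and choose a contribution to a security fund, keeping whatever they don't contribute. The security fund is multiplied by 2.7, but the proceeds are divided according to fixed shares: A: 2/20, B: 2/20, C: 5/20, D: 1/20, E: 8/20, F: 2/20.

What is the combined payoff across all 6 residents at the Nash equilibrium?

261.80 dollars

For player j, contributing a unit is worthwhile iff 2.7 × (j's share) ≥ 1, i.e. iff j's share is at least 0.3704.
Only E (8/20) clears that bar, contributing 34; the remaining 5 contribute 0. Total contributed: 34.
The security fund pays out 2.7 × 34 = 91.80 in total (split across the unequal shares, but the aggregate is all that matters for the group sum).
The 5 free-riders keep 34 each, adding 170. Group total = 170 + 91.80 = 261.80.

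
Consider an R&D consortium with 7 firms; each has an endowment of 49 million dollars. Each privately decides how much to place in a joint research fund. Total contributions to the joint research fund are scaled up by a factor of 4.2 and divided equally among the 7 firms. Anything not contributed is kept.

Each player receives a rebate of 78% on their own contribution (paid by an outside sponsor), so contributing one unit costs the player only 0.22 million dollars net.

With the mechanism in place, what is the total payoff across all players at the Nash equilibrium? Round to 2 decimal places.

1708.14 million dollars

With the mechanism, a contributed unit returns (4.2/7) / 0.22 = 2.7273 per unit of net cost to the contributor — now above 1 — so contributing fully is weakly dominant for every player.
At the Nash equilibrium everyone contributes 49. Group total payoff = 7 × (49 × 0.78 + 4.2 × 49) = 1708.14.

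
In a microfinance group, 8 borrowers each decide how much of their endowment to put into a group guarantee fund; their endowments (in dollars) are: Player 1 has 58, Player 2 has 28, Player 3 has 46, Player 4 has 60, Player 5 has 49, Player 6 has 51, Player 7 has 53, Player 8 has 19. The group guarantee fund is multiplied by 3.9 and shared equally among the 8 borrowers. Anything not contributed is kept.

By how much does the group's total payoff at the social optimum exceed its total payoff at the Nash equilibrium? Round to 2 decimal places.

1055.60 dollars

The private return per contributed unit is 3.9/8 = 0.4875 < 1 for every player regardless of endowment, so the Nash equilibrium is zero contribution and the group total is Σ E_j = 58 + 28 + 46 + 60 + 49 + 51 + 53 + 19 = 364.
Each contributed unit returns 3.900 to the group, so the social optimum is full contribution by everyone: group total = 3.900 × 364 = 1419.60.
Efficiency loss = (3.900 − 1) × 364 = 1055.60.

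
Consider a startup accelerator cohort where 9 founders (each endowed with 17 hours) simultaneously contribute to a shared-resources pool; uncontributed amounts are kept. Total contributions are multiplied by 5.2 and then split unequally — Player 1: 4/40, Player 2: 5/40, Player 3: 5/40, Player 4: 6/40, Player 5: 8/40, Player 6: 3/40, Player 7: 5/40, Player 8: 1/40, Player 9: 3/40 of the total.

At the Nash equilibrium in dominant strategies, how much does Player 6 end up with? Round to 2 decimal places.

23.63 hours

Player j's private return per contributed unit is 5.2 × (j's share). Contributing is weakly dominant for j when that share is at least 1/5.2 = 0.1923, and contributing 0 is dominant otherwise.
Only Player 5 (8/40) clears that bar, contributing 17; the remaining 8 contribute 0. Total contributed: 17.
Player 6 keeps 17 and receives 5.2 × 17 × 3/40 = 6.63 from the shared-resources pool, for a payoff of 23.63.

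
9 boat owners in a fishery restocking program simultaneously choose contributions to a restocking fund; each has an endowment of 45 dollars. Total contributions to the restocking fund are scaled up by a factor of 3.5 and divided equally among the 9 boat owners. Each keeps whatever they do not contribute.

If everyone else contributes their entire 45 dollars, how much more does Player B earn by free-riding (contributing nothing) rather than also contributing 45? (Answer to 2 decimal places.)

Switching from a contribution of 45 to 0 lets Player B keep an extra 45 dollars, but lowers the restocking fund by 45, which costs Player B their own share of that drop: 3.5/9 × 45 = 17.50.
Net gain = 45 − 17.50 = 27.50. The private return per contributed unit (0.3889) is below 1, so free-riding is indeed the best response regardless of what the others do.

27.50 dollars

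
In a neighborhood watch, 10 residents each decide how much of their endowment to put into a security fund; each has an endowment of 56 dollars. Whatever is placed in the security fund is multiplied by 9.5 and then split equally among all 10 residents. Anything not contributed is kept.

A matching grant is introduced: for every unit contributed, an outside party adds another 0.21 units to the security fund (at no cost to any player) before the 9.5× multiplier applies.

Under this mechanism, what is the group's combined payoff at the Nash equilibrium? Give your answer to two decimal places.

With the mechanism, a contributed unit returns 9.5 × 1.21 / 10 = 1.1495 per unit of net cost to the contributor — now above 1 — so contributing fully is weakly dominant for every player.
At the Nash equilibrium everyone contributes 56. Group total payoff = 9.5 × 1.21 × 560 = 6437.20.

6437.20 dollars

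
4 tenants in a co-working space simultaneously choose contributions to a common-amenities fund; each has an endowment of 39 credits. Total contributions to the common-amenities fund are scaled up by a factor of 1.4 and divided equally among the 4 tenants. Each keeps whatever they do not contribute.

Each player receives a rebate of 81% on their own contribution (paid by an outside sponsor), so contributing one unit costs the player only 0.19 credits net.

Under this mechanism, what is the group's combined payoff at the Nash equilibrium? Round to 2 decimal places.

The effective private return per unit is now (1.4/4) / 0.19 = 1.8421 > 1, so every player's dominant strategy flips to full contribution.
At the Nash equilibrium everyone contributes 39. Group total payoff = 4 × (39 × 0.81 + 1.4 × 39) = 344.76.

344.76 credits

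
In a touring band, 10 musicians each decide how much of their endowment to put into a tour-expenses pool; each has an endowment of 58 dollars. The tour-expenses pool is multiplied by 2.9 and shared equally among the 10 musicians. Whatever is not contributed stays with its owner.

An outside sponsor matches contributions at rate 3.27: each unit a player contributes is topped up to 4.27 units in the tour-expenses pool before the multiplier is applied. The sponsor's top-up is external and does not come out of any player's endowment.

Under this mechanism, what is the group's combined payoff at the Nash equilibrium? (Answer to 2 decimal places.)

7182.14 dollars

The effective private return per unit is now 2.9 × 4.27 / 10 = 1.2383 > 1, so every player's dominant strategy flips to full contribution.
So the Nash equilibrium is full contribution by all 10; the group earns 2.9 × 4.27 × 580 = 7182.14.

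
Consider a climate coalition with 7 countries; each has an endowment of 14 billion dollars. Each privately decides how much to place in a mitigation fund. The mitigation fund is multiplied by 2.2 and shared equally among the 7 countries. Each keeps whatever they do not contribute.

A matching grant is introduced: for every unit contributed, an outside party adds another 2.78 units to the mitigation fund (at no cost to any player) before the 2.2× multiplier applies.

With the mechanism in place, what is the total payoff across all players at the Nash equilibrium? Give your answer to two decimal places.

814.97 billion dollars

Under the mechanism each unit contributed yields 2.2 × 3.78 / 7 = 1.1880 back to its contributor per unit of net cost, which exceeds 1, making full contribution the dominant choice for everyone.
At the Nash equilibrium everyone contributes 14. Group total payoff = 2.2 × 3.78 × 98 = 814.97.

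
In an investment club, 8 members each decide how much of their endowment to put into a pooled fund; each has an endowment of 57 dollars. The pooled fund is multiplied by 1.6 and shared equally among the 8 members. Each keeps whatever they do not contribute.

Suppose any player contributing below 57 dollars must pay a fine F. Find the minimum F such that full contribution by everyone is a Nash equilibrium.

Given the others contribute fully, the best deviation is to contribute 0 (any partial contribution still incurs the fine and gives up units whose private return 0.2000 is below 1).
Deviating from 57 to 0 saves 57 dollars but forfeits the deviator's share of the drop in the pooled fund: 1.6/8 × 57 = 11.40.
So the deviation gain is 57 − 11.40 = 45.60, and the fine must be at least 45.60 dollars to wipe it out.

45.60 dollars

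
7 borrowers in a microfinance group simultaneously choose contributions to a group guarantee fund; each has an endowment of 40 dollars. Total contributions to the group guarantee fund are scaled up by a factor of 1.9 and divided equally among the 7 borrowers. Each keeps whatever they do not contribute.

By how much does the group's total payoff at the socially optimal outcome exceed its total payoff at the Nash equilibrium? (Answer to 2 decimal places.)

252.00 dollars

Each contributed unit returns 1.9/7 = 0.2714 to its contributor — below 1 — so contributing 0 is dominant for every player. At the Nash equilibrium everyone keeps their 40, and the group total is 7 × 40 = 280.
Each contributed unit returns 1.900 to the group as a whole (0.2714 to each of 7 players), which exceeds 1, so the social optimum is full contribution: group total = 1.900 × 280 = 532.00.
Efficiency loss = 532.00 − 280 = 252.00.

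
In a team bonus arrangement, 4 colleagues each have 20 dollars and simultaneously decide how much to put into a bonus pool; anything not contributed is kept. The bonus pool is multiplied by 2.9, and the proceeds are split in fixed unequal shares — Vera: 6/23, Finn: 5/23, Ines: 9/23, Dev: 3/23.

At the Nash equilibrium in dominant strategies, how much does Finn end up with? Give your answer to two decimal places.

For player j, contributing a unit is worthwhile iff 2.9 × (j's share) ≥ 1, i.e. iff j's share is at least 0.3448.
The only share above 0.3448 is Ines's 9/23, contributing 20; the remaining 3 contribute 0. Total contributed: 20.
Finn keeps 20 and receives 2.9 × 20 × 5/23 = 12.61 from the bonus pool, for a payoff of 32.61.

32.61 dollars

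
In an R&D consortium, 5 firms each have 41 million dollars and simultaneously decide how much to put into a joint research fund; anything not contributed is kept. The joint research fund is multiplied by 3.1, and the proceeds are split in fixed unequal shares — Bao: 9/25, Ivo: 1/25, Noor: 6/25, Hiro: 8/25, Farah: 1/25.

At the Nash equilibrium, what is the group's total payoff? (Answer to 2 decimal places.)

291.10 million dollars

A player with share s gets back 3.1·s per unit contributed, so full contribution is dominant for anyone with s > 1/3.1 = 0.3226 and zero contribution is dominant for anyone below.
The only share above 0.3226 is Bao's 9/25, contributing 41; the remaining 4 contribute 0. Total contributed: 41.
The joint research fund pays out 3.1 × 41 = 127.10 in total (split across the unequal shares, but the aggregate is all that matters for the group sum).
The 4 free-riders keep 41 each, adding 164. Group total = 164 + 127.10 = 291.10.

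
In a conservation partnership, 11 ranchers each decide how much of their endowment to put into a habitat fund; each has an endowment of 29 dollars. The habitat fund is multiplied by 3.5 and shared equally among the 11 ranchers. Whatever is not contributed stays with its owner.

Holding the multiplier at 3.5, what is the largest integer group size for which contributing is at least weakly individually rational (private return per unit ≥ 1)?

3

Private return per unit is 3.5/(group size), which is ≥ 1 whenever the group size is ≤ 3.5.
The largest such integer is 3.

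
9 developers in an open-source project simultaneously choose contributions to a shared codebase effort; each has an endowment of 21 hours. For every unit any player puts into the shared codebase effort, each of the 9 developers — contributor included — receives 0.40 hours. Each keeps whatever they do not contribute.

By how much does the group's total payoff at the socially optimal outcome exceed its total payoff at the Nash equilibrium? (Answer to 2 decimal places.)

491.40 hours

The private return per contributed unit is 0.40 < 1, so contributing 0 is dominant for every player. At the Nash equilibrium everyone keeps their 21, and the group total is 9 × 21 = 189.
Each contributed unit returns 3.600 to the group as a whole (0.40 to each of 9 players), which exceeds 1, so the social optimum is full contribution: group total = 3.600 × 189 = 680.40.
Efficiency loss = 680.40 − 189 = 491.40.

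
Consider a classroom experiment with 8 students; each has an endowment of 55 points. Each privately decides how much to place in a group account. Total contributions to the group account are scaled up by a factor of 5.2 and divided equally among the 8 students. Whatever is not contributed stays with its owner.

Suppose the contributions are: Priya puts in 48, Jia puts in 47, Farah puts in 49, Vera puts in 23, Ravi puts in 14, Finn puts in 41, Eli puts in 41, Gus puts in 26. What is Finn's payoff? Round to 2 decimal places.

201.85 points

Total contributed: 48 + 47 + 49 + 23 + 14 + 41 + 41 + 26 = 289.
Each receives 5.2 × 289 / 8 = 187.85 from the group account.
Finn keeps 55 − 41 = 14, so Finn's payoff is 14 + 187.85 = 201.85.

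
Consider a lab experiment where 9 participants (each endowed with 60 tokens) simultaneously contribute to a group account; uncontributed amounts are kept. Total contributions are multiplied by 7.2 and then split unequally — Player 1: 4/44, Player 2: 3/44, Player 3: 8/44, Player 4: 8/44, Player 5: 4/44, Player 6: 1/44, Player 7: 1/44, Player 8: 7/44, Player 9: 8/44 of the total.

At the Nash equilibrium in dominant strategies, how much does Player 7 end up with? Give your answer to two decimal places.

99.27 tokens

Each unit j contributes comes back to j as 7.2 × (j's share), so j prefers to contribute only if that share exceeds 1/7.2 = 0.1389; otherwise keeping the unit dominates.
Player 3, Player 4, Player 8 and Player 9 clear that bar, contributing 60 each; the remaining 5 contribute 0. Total contributed: 240.
Player 7 keeps 60 and receives 7.2 × 240 × 1/44 = 39.27 from the group account, for a payoff of 99.27.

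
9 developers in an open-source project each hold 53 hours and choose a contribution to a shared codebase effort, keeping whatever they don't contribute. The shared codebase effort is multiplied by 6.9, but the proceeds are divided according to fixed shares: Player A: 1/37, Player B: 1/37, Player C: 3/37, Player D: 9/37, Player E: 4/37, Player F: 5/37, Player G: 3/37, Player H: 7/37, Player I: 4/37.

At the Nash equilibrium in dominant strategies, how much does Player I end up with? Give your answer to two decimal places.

For player j, contributing a unit is worthwhile iff 6.9 × (j's share) ≥ 1, i.e. iff j's share is at least 0.1449.
The shares above 0.1449 belong to Player D and Player H, contributing 53 each; the remaining 7 contribute 0. Total contributed: 106.
Player I keeps 53 and receives 6.9 × 106 × 4/37 = 79.07 from the shared codebase effort, for a payoff of 132.07.

132.07 hours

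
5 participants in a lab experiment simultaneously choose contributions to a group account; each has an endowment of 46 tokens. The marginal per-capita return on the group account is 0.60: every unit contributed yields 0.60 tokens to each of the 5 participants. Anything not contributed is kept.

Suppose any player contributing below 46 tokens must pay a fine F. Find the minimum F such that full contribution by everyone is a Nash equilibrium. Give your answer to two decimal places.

Given the others contribute fully, the best deviation is to contribute 0 (any partial contribution still incurs the fine and gives up units whose private return 0.60 is below 1).
Deviating from 46 to 0 saves 46 tokens but forfeits the deviator's share of the drop in the group account: 0.60 × 46 = 27.60.
So the deviation gain is 46 − 27.60 = 18.40, and the fine must be at least 18.40 tokens to wipe it out.

18.40 tokens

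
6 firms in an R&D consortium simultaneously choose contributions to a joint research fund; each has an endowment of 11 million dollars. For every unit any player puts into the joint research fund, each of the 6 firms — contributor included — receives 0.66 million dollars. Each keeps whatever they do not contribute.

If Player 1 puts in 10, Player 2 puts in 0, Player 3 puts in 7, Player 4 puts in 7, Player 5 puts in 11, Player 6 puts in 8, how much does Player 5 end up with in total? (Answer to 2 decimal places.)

28.38 million dollars

Total contributed: 10 + 0 + 7 + 7 + 11 + 8 = 43.
Each receives 0.66 × 43 = 28.38 from the joint research fund.
Player 5 keeps 11 − 11 = 0, so Player 5's payoff is 0 + 28.38 = 28.38.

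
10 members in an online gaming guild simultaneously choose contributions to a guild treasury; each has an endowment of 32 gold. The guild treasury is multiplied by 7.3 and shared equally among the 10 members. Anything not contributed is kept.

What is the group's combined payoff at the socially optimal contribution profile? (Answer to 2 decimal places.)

Each contributed unit returns 7.300 to the group as a whole (0.7300 to each of 10 players), which exceeds 1, so the social optimum is full contribution: group total = 7.300 × 320 = 2336.00.

2336.00 gold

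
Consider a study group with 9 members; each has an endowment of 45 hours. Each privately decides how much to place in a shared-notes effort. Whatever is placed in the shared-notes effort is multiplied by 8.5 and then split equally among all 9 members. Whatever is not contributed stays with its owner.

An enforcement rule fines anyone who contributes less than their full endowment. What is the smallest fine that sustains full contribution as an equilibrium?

2.50 hours

Given the others contribute fully, the best deviation is to contribute 0 (any partial contribution still incurs the fine and gives up units whose private return 0.9444 is below 1).
Deviating from 45 to 0 saves 45 hours but forfeits the deviator's share of the drop in the shared-notes effort: 8.5/9 × 45 = 42.50.
So the deviation gain is 45 − 42.50 = 2.50, and the fine must be at least 2.50 hours to wipe it out.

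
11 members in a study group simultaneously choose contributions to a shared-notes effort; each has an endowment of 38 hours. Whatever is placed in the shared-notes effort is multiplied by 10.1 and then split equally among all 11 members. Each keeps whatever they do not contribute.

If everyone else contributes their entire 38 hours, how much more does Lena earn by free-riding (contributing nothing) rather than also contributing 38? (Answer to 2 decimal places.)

Switching from a contribution of 38 to 0 lets Lena keep an extra 38 hours, but lowers the shared-notes effort by 38, which costs Lena their own share of that drop: 10.1/11 × 38 = 34.89.
Net gain = 38 − 34.89 = 3.11. The private return per contributed unit (0.9182) is below 1, so free-riding is indeed the best response regardless of what the others do.

3.11 hours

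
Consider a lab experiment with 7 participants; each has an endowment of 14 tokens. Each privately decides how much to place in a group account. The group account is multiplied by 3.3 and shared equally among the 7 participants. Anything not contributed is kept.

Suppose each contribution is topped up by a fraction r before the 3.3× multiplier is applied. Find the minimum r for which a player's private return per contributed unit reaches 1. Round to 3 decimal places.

With matching at rate r, one contributed unit becomes (1 + r) in the group account and returns 3.3 × (1 + r) / 7 to the contributor.
Setting this equal to 1: 1 + r = 7/3.3 = 2.1212.
So the minimum matching rate is r = 2.1212 − 1 = 1.121.

1.121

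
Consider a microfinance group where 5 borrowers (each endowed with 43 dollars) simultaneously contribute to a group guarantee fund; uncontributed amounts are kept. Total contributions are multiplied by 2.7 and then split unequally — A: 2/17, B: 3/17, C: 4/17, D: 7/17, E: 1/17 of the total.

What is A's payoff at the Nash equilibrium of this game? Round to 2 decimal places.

56.66 dollars

Each unit j contributes comes back to j as 2.7 × (j's share), so j prefers to contribute only if that share exceeds 1/2.7 = 0.3704; otherwise keeping the unit dominates.
The only share above 0.3704 is D's 7/17, contributing 43; the remaining 4 contribute 0. Total contributed: 43.
A keeps 43 and receives 2.7 × 43 × 2/17 = 13.66 from the group guarantee fund, for a payoff of 56.66.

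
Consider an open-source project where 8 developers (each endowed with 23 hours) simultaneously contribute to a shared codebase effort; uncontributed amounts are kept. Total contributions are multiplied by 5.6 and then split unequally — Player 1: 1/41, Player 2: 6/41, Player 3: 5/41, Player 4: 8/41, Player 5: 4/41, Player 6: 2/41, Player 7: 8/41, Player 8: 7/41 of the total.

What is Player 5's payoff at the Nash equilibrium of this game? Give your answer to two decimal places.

For player j, contributing a unit is worthwhile iff 5.6 × (j's share) ≥ 1, i.e. iff j's share is at least 0.1786.
Player 4 and Player 7 clear that bar, contributing 23 each; the remaining 6 contribute 0. Total contributed: 46.
Player 5 keeps 23 and receives 5.6 × 46 × 4/41 = 25.13 from the shared codebase effort, for a payoff of 48.13.

48.13 hours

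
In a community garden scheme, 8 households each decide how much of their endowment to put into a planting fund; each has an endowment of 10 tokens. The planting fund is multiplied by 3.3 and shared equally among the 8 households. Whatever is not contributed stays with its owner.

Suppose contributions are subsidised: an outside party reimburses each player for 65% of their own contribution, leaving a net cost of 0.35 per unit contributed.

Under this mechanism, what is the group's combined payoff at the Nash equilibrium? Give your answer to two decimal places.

With the mechanism, a contributed unit returns (3.3/8) / 0.35 = 1.1786 per unit of net cost to the contributor — now above 1 — so contributing fully is weakly dominant for every player.
So the Nash equilibrium is full contribution by all 8; the group earns 8 × (10 × 0.65 + 3.3 × 10) = 316.00.

316.00 tokens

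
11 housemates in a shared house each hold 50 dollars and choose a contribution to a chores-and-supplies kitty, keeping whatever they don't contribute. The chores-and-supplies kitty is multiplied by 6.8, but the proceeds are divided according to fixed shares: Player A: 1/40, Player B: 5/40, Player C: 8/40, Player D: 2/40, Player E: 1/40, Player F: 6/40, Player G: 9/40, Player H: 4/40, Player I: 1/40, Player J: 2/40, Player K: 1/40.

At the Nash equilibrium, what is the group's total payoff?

1420.00 dollars

Each unit j contributes comes back to j as 6.8 × (j's share), so j prefers to contribute only if that share exceeds 1/6.8 = 0.1471; otherwise keeping the unit dominates.
The shares above 0.1471 belong to Player C, Player F and Player G, contributing 50 each; the remaining 8 contribute 0. Total contributed: 150.
The chores-and-supplies kitty pays out 6.8 × 150 = 1020.00 in total (split across the unequal shares, but the aggregate is all that matters for the group sum).
The 8 free-riders keep 50 each, adding 400. Group total = 400 + 1020.00 = 1420.00.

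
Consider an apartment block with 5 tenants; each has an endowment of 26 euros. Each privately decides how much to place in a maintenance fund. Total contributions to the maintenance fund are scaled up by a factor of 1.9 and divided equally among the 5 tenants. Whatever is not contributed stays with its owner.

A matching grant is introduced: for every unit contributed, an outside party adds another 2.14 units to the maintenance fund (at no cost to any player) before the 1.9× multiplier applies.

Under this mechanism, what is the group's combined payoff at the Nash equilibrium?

With the mechanism, a contributed unit returns 1.9 × 3.14 / 5 = 1.1932 per unit of net cost to the contributor — now above 1 — so contributing fully is weakly dominant for every player.
So the Nash equilibrium is full contribution by all 5; the group earns 1.9 × 3.14 × 130 = 775.58.

775.58 euros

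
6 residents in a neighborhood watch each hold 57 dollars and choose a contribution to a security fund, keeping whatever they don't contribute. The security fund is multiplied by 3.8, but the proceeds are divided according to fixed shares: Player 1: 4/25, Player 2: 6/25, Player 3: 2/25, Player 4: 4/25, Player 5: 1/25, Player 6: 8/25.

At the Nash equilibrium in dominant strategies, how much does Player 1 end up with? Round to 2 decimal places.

91.66 dollars

For player j, contributing a unit is worthwhile iff 3.8 × (j's share) ≥ 1, i.e. iff j's share is at least 0.2632.
Player 6 alone (share 8/25) is above the threshold, contributing 57; the remaining 5 contribute 0. Total contributed: 57.
Player 1 keeps 57 and receives 3.8 × 57 × 4/25 = 34.66 from the security fund, for a payoff of 91.66.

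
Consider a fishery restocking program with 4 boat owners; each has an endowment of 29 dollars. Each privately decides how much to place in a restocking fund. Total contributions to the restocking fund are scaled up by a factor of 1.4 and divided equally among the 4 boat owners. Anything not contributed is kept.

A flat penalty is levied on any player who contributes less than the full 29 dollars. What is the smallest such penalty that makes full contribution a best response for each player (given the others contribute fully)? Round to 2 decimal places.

Given the others contribute fully, the best deviation is to contribute 0 (any partial contribution still incurs the fine and gives up units whose private return 0.3500 is below 1).
Deviating from 29 to 0 saves 29 dollars but forfeits the deviator's share of the drop in the restocking fund: 1.4/4 × 29 = 10.15.
So the deviation gain is 29 − 10.15 = 18.85, and the fine must be at least 18.85 dollars to wipe it out.

18.85 dollars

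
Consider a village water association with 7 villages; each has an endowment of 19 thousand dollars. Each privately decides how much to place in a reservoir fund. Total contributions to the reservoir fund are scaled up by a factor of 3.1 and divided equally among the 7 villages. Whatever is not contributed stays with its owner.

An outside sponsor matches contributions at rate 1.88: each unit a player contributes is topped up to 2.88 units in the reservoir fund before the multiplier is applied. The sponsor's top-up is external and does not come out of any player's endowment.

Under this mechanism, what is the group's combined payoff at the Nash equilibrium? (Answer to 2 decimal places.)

1187.42 thousand dollars

The effective private return per unit is now 3.1 × 2.88 / 7 = 1.2754 > 1, so every player's dominant strategy flips to full contribution.
So the Nash equilibrium is full contribution by all 7; the group earns 3.1 × 2.88 × 133 = 1187.42.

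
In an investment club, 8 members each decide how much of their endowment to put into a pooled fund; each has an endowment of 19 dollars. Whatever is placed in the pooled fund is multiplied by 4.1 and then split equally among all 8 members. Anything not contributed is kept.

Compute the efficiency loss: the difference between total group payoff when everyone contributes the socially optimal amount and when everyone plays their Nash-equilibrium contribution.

471.20 dollars

Each contributed unit returns 4.1/8 = 0.5125 to its contributor — below 1 — so contributing 0 is dominant for every player. At the Nash equilibrium everyone keeps their 19, and the group total is 8 × 19 = 152.
Each contributed unit returns 4.100 to the group as a whole (0.5125 to each of 8 players), which exceeds 1, so the social optimum is full contribution: group total = 4.100 × 152 = 623.20.
Efficiency loss = 623.20 − 152 = 471.20.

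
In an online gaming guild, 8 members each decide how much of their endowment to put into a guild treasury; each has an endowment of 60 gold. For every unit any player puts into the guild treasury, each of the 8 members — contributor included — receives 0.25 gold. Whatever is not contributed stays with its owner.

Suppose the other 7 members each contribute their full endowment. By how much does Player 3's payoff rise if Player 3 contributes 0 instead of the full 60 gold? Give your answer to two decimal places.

45.00 gold

Switching from a contribution of 60 to 0 lets Player 3 keep an extra 60 gold, but lowers the guild treasury by 60, which costs Player 3 their own share of that drop: 0.25 × 60 = 15.00.
Net gain = 60 − 15.00 = 45.00. The private return per contributed unit (0.25) is below 1, so free-riding is indeed the best response regardless of what the others do.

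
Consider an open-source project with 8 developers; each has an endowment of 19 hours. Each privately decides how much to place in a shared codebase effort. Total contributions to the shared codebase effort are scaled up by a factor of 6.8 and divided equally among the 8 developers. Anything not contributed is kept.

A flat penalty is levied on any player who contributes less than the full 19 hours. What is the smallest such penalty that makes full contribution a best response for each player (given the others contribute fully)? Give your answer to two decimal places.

Given the others contribute fully, the best deviation is to contribute 0 (any partial contribution still incurs the fine and gives up units whose private return 0.8500 is below 1).
Deviating from 19 to 0 saves 19 hours but forfeits the deviator's share of the drop in the shared codebase effort: 6.8/8 × 19 = 16.15.
So the deviation gain is 19 − 16.15 = 2.85, and the fine must be at least 2.85 hours to wipe it out.

2.85 hours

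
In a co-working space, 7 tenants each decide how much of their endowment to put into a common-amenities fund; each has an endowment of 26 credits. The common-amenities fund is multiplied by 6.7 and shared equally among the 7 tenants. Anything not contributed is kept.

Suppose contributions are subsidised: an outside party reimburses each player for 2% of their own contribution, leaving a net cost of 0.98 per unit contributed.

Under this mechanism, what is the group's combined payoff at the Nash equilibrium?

182.00 credits

The effective private return is (6.7/7) / 0.98 = 0.9767, which is still under 1, so the mechanism doesn't change anyone's dominant strategy: zero contribution.
At the Nash equilibrium no one contributes; group total payoff = 7 × 26 = 182.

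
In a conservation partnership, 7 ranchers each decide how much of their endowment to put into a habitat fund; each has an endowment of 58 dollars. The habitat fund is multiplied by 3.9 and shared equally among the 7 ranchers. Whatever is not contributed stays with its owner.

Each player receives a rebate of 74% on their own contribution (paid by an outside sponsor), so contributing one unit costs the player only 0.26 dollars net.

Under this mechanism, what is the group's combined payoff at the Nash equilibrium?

1883.84 dollars

The effective private return per unit is now (3.9/7) / 0.26 = 2.1429 > 1, so every player's dominant strategy flips to full contribution.
So the Nash equilibrium is full contribution by all 7; the group earns 7 × (58 × 0.74 + 3.9 × 58) = 1883.84.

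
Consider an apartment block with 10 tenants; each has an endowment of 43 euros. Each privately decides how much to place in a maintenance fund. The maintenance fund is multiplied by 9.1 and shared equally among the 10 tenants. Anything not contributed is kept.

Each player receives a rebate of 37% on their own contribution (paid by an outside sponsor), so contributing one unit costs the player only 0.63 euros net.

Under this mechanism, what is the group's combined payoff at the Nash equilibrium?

4072.10 euros

With the mechanism, a contributed unit returns (9.1/10) / 0.63 = 1.4444 per unit of net cost to the contributor — now above 1 — so contributing fully is weakly dominant for every player.
At the Nash equilibrium everyone contributes 43. Group total payoff = 10 × (43 × 0.37 + 9.1 × 43) = 4072.10.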